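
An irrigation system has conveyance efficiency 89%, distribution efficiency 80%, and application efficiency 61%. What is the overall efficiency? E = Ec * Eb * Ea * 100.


Ec = 0.89, Eb = 0.8, Ea = 0.61
E = 0.89 * 0.8 * 0.61 * 100 = 43.4320%

43.4320 %


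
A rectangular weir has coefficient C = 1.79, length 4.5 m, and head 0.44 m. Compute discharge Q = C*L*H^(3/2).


Q = C * L * H^(3/2) = 1.79 * 4.5 * 0.44^1.5 = 1.79 * 4.5 * 0.291863

2.3510 m^3/s


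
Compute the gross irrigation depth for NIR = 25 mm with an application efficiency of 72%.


Ea = 72% = 0.72
GID = NIR / Ea = 25 / 0.72 = 34.7222 mm

34.7222 mm


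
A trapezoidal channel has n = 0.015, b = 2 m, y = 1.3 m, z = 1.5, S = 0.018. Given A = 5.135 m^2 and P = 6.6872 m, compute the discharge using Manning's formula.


R = A/P = 5.135/6.6872 = 0.767885
Q = (1/0.015) * 5.135 * 0.767885^(2/3) * 0.018^0.5

38.5138 m^3/s


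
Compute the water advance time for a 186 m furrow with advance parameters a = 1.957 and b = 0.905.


t = (L/a)^(1/b)
t = (186/1.957)^(1/0.905)
t = 95.043434^(1/0.905)

153.3025 min


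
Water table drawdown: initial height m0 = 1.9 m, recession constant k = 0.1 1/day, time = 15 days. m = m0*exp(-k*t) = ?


m = m0 * exp(-k*t)
m = 1.9 * exp(-0.1 * 15)
m = 1.9 * exp(-1.5000)

0.4239 m


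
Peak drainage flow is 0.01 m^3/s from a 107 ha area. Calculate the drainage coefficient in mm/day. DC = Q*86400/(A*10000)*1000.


DC = Q * 86400 / (A * 10000) * 1000
DC = 0.01 * 86400 / (107 * 10000) * 1000
DC = 864000.0000 / 1070000

0.8075 mm/day


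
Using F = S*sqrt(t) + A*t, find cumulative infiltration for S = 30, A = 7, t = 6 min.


F = S*sqrt(t) + A*t
F = 30*sqrt(6) + 7*6
F = 30*2.449490 + 42

115.4847 mm


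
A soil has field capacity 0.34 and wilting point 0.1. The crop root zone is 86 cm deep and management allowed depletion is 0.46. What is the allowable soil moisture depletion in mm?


SMD = (FC - PWP) * d * MAD * 10
SMD = (0.34 - 0.1) * 86 * 0.46 * 10
SMD = 0.2400 * 86 * 0.46 * 10

94.9440 mm


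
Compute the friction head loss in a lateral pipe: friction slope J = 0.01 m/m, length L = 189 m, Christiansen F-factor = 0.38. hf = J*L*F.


hf = J * L * F = 0.01 * 189 * 0.38 = 0.7182 m

0.7182 m


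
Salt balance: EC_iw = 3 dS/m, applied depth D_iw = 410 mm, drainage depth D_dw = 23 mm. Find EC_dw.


EC_dw = EC_iw * D_iw / D_dw
EC_dw = 3 * 410 / 23
EC_dw = 1230 / 23

53.4783 dS/m


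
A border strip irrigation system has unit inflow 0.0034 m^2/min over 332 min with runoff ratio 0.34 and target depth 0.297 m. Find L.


L = q*t/((1+r)*Z)
L = 0.0034*332/((1+0.34)*0.297)
L = 1.1288/0.39798

2.8363 m


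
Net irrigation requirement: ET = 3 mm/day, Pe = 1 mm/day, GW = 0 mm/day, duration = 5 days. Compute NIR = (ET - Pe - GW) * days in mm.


Daily deficit = ET - Pe - GW = 3 - 1 - 0 = 2 mm/day
NIR = 2 * 5 = 10 mm

10.0000 mm


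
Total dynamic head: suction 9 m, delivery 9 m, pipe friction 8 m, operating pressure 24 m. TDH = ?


TDH = Hs + Hd + hf + Hp = 9 + 9 + 8 + 24 = 50

50 m


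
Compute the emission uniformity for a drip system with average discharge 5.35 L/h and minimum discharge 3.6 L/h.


EU = (q_min/q_avg)*100 = (3.6/5.35)*100 = 67.2897%

67.2897 %


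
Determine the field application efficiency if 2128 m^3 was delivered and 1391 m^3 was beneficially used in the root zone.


Ea = V_root / V_field * 100 = 1391 / 2128 * 100 = 65.3665%

65.3665 %


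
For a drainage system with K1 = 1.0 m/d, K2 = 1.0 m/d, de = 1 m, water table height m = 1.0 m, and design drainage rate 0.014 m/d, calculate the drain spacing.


S^2 = 8*K2*de*m/q + 4*K1*m^2/q
S^2 = 8*1.0*1*1.0/0.014 + 4*1.0*1.0^2/0.014
S = sqrt(857.1429)

29.2770 m


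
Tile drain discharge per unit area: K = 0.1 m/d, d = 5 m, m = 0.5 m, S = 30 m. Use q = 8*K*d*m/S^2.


q = 8*K*d*m/S^2
q = 8*0.1*5*0.5/30^2
q = 2.0000 / 900

0.0022 m/d


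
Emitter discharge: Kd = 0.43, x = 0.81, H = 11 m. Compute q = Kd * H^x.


q = Kd * H^x = 0.43 * 11^0.81 = 0.43 * 6.974741

2.9991 L/h


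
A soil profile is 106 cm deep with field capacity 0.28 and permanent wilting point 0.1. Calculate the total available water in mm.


AWC = (FC - PWP) * d * 10
AWC = (0.28 - 0.1) * 106 * 10
AWC = 0.1800 * 106 * 10

190.8000 mm


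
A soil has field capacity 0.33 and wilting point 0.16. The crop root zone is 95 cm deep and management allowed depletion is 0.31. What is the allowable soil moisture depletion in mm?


SMD = (FC - PWP) * d * MAD * 10
SMD = (0.33 - 0.16) * 95 * 0.31 * 10
SMD = 0.1700 * 95 * 0.31 * 10

50.0650 mm


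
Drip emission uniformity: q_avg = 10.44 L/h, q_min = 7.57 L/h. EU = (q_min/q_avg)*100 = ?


EU = (q_min/q_avg)*100 = (7.57/10.44)*100 = 72.5096%

72.5096 %


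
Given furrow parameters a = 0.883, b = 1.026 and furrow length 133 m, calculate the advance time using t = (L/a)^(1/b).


t = (L/a)^(1/b)
t = (133/0.883)^(1/1.026)
t = 150.622877^(1/1.026)

132.6480 min


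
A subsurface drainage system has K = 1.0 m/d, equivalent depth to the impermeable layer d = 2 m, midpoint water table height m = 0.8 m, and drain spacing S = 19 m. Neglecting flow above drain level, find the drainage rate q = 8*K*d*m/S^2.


q = 8*K*d*m/S^2
q = 8*1.0*2*0.8/19^2
q = 12.8000 / 361

0.0355 m/d


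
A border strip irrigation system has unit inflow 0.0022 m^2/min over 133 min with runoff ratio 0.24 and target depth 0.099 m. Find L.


L = q*t/((1+r)*Z)
L = 0.0022*133/((1+0.24)*0.099)
L = 0.2926/0.12276

2.3835 m


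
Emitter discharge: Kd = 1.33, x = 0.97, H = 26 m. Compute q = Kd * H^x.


q = Kd * H^x = 1.33 * 26^0.97 = 1.33 * 23.578933

31.3600 L/h


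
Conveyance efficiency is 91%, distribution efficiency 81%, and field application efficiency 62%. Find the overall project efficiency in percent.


Ec = 0.91, Eb = 0.81, Ea = 0.62
E = 0.91 * 0.81 * 0.62 * 100 = 45.7002%

45.7002 %


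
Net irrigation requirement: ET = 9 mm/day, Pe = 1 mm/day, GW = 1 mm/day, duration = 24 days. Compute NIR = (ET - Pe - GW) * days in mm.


Daily deficit = ET - Pe - GW = 9 - 1 - 1 = 7 mm/day
NIR = 7 * 24 = 168 mm

168.0000 mm


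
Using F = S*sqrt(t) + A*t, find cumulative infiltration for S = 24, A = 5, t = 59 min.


F = S*sqrt(t) + A*t
F = 24*sqrt(59) + 5*59
F = 24*7.681146 + 295

479.3475 mm


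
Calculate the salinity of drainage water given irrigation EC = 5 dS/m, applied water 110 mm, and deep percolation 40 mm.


EC_dw = EC_iw * D_iw / D_dw
EC_dw = 5 * 110 / 40
EC_dw = 550 / 40

13.7500 dS/m


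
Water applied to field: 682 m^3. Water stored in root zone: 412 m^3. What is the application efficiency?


Ea = V_root / V_field * 100 = 412 / 682 * 100 = 60.4106%

60.4106 %


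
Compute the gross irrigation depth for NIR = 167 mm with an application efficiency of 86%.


Ea = 86% = 0.86
GID = NIR / Ea = 167 / 0.86 = 194.1860 mm

194.1860 mm


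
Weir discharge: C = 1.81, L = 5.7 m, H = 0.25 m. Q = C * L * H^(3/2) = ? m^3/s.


Q = C * L * H^(3/2) = 1.81 * 5.7 * 0.25^1.5 = 1.81 * 5.7 * 0.125000

1.2896 m^3/s


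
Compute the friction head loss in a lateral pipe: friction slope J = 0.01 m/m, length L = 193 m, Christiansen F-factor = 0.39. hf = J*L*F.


hf = J * L * F = 0.01 * 193 * 0.39 = 0.7527 m

0.7527 m


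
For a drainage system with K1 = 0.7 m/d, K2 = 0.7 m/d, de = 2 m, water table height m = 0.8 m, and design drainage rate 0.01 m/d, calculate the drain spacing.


S^2 = 8*K2*de*m/q + 4*K1*m^2/q
S^2 = 8*0.7*2*0.8/0.01 + 4*0.7*0.8^2/0.01
S = sqrt(1075.2000)

32.7902 m


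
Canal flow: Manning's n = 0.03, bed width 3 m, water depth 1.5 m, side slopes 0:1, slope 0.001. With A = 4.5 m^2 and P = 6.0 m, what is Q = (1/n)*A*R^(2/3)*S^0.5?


R = A/P = 4.5/6.0 = 0.750000
Q = (1/0.03) * 4.5 * 0.750000^(2/3) * 0.001^0.5

3.9156 m^3/s


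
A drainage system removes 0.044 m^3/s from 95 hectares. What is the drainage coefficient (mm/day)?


DC = Q * 86400 / (A * 10000) * 1000
DC = 0.044 * 86400 / (95 * 10000) * 1000
DC = 3801600.0000 / 950000

4.0017 mm/day


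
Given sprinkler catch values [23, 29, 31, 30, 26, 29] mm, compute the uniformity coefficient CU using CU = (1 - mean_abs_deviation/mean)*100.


mean = 28.000000 mm
MAD = 2.333333 mm
CU = (1 - 2.333333/28.000000)*100

91.6667 %


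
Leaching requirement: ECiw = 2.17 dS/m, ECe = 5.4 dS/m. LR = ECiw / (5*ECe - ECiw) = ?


LR = ECiw / (5*ECe - ECiw)
LR = 2.17 / (5*5.4 - 2.17)
LR = 2.17 / 24.8300

0.0874


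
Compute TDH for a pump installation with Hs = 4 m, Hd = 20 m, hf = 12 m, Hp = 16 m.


TDH = Hs + Hd + hf + Hp = 4 + 20 + 12 + 16 = 52

52 m


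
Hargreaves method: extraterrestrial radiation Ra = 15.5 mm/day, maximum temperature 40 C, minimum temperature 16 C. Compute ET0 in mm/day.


Tmean = (Tmax + Tmin)/2 = (40 + 16)/2 = 28.0
ET0 = 0.0023 * 15.5 * (28.0 + 17.8) * sqrt(40 - 16)
ET0 = 0.0023 * 15.5 * 45.8 * 4.898979

7.9989 mm/day


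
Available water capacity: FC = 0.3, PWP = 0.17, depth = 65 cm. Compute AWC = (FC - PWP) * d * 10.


AWC = (FC - PWP) * d * 10
AWC = (0.3 - 0.17) * 65 * 10
AWC = 0.1300 * 65 * 10

84.5000 mm


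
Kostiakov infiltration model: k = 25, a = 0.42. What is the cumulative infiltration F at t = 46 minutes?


F = k * t^a = 25 * 46^0.42
F = 25 * 4.992962

124.8241 mm


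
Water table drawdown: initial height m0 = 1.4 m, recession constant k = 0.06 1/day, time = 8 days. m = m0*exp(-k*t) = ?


m = m0 * exp(-k*t)
m = 1.4 * exp(-0.06 * 8)
m = 1.4 * exp(-0.4800)

0.8663 m


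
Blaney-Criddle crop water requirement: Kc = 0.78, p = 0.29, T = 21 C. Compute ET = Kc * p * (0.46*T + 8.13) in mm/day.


ET = Kc * p * (0.46*T + 8.13)
ET = 0.78 * 0.29 * (0.46*21 + 8.13)
ET = 0.78 * 0.29 * 17.7900

4.0241 mm/day


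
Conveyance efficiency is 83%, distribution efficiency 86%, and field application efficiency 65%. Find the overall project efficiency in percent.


Ec = 0.83, Eb = 0.86, Ea = 0.65
E = 0.83 * 0.86 * 0.65 * 100 = 46.3970%

46.3970 %


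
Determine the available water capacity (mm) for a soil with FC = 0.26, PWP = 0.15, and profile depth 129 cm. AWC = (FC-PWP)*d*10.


AWC = (FC - PWP) * d * 10
AWC = (0.26 - 0.15) * 129 * 10
AWC = 0.1100 * 129 * 10

141.9000 mm


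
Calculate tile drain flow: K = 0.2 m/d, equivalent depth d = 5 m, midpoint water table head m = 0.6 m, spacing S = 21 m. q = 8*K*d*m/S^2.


q = 8*K*d*m/S^2
q = 8*0.2*5*0.6/21^2
q = 4.8000 / 441

0.0109 m/d


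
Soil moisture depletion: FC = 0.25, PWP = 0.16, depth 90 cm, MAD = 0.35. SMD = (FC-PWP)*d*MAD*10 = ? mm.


SMD = (FC - PWP) * d * MAD * 10
SMD = (0.25 - 0.16) * 90 * 0.35 * 10
SMD = 0.0900 * 90 * 0.35 * 10

28.3500 mm


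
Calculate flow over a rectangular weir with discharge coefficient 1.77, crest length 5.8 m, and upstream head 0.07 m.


Q = C * L * H^(3/2) = 1.77 * 5.8 * 0.07^1.5 = 1.77 * 5.8 * 0.018520

0.1901 m^3/s


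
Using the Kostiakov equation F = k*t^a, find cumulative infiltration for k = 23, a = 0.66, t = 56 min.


F = k * t^a = 23 * 56^0.66
F = 23 * 14.249647

327.7419 mm


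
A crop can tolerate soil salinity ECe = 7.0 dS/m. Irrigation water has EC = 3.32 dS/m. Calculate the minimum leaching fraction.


LR = ECiw / (5*ECe - ECiw)
LR = 3.32 / (5*7.0 - 3.32)
LR = 3.32 / 31.6800

0.1048


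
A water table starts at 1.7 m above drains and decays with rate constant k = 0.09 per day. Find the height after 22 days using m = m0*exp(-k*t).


m = m0 * exp(-k*t)
m = 1.7 * exp(-0.09 * 22)
m = 1.7 * exp(-1.9800)

0.2347 m


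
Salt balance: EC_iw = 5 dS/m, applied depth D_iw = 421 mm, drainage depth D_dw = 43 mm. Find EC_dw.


EC_dw = EC_iw * D_iw / D_dw
EC_dw = 5 * 421 / 43
EC_dw = 2105 / 43

48.9535 dS/m


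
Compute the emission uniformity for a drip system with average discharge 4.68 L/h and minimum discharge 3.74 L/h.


EU = (q_min/q_avg)*100 = (3.74/4.68)*100 = 79.9145%

79.9145 %


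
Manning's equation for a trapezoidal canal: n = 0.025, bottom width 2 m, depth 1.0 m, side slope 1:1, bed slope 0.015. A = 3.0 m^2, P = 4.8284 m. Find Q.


R = A/P = 3.0/4.8284 = 0.621324
Q = (1/0.025) * 3.0 * 0.621324^(2/3) * 0.015^0.5

10.7014 m^3/s


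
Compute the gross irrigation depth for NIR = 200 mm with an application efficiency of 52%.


Ea = 52% = 0.52
GID = NIR / Ea = 200 / 0.52 = 384.6154 mm

384.6154 mm


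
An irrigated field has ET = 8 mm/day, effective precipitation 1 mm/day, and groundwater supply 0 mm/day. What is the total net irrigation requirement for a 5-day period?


Daily deficit = ET - Pe - GW = 8 - 1 - 0 = 7 mm/day
NIR = 7 * 5 = 35 mm

35.0000 mm


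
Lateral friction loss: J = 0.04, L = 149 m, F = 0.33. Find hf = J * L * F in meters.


hf = J * L * F = 0.04 * 149 * 0.33 = 1.9668 m

1.9668 m


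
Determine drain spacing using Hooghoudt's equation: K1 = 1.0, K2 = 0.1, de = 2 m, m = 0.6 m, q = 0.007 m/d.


S^2 = 8*K2*de*m/q + 4*K1*m^2/q
S^2 = 8*0.1*2*0.6/0.007 + 4*1.0*0.6^2/0.007
S = sqrt(342.8571)

18.5164 m


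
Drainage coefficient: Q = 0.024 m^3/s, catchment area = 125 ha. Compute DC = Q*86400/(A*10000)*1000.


DC = Q * 86400 / (A * 10000) * 1000
DC = 0.024 * 86400 / (125 * 10000) * 1000
DC = 2073600.0000 / 1250000

1.6589 mm/day


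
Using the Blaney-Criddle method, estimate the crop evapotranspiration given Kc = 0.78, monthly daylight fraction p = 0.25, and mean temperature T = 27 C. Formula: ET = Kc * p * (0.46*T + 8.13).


ET = Kc * p * (0.46*T + 8.13)
ET = 0.78 * 0.25 * (0.46*27 + 8.13)
ET = 0.78 * 0.25 * 20.5500

4.0072 mm/day


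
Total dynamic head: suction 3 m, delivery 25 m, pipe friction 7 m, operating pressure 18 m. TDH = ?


TDH = Hs + Hd + hf + Hp = 3 + 25 + 7 + 18 = 53

53 m


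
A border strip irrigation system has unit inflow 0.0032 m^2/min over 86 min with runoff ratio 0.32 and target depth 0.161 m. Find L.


L = q*t/((1+r)*Z)
L = 0.0032*86/((1+0.32)*0.161)
L = 0.2752/0.21252

1.2949 m


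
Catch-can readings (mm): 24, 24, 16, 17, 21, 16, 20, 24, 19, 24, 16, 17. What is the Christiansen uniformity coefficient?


mean = 19.833333 mm
MAD = 3.000000 mm
CU = (1 - 3.000000/19.833333)*100

84.8739 %


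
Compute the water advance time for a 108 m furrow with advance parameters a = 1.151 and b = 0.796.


t = (L/a)^(1/b)
t = (108/1.151)^(1/0.796)
t = 93.831451^(1/0.796)

300.4863 min


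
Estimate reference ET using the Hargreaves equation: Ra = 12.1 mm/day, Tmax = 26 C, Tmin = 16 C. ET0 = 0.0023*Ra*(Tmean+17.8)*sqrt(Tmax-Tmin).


Tmean = (Tmax + Tmin)/2 = (26 + 16)/2 = 21.0
ET0 = 0.0023 * 12.1 * (21.0 + 17.8) * sqrt(26 - 16)
ET0 = 0.0023 * 12.1 * 38.8 * 3.162278

3.4146 mm/day


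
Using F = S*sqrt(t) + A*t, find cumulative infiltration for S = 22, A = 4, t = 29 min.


F = S*sqrt(t) + A*t
F = 22*sqrt(29) + 4*29
F = 22*5.385165 + 116

234.4736 mm


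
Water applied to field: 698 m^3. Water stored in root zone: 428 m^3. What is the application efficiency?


Ea = V_root / V_field * 100 = 428 / 698 * 100 = 61.3181%

61.3181 %


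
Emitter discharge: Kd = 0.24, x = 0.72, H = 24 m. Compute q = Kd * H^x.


q = Kd * H^x = 0.24 * 24^0.72 = 0.24 * 9.857167

2.3657 L/h


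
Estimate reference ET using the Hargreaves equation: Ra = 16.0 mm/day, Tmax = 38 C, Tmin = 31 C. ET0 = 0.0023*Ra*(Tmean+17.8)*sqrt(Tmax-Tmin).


Tmean = (Tmax + Tmin)/2 = (38 + 31)/2 = 34.5
ET0 = 0.0023 * 16.0 * (34.5 + 17.8) * sqrt(38 - 31)
ET0 = 0.0023 * 16.0 * 52.3 * 2.645751

5.0921 mm/day


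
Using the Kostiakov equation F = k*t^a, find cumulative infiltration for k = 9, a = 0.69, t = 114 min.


F = k * t^a = 9 * 114^0.69
F = 9 * 26.258163

236.3235 mm


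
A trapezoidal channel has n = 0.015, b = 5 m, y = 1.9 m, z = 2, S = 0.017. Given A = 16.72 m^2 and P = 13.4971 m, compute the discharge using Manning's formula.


R = A/P = 16.72/13.4971 = 1.238785
Q = (1/0.015) * 16.72 * 1.238785^(2/3) * 0.017^0.5

167.6358 m^3/s


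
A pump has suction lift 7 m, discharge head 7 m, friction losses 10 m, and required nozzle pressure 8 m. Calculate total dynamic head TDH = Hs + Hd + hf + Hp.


TDH = Hs + Hd + hf + Hp = 7 + 7 + 10 + 8 = 32

32 m


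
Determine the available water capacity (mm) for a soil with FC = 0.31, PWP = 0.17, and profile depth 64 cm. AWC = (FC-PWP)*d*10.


AWC = (FC - PWP) * d * 10
AWC = (0.31 - 0.17) * 64 * 10
AWC = 0.1400 * 64 * 10

89.6000 mm


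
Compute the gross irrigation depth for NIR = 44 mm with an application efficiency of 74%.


Ea = 74% = 0.74
GID = NIR / Ea = 44 / 0.74 = 59.4595 mm

59.4595 mm


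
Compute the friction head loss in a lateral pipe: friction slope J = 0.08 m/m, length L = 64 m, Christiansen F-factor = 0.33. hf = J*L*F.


hf = J * L * F = 0.08 * 64 * 0.33 = 1.6896 m

1.6896 m


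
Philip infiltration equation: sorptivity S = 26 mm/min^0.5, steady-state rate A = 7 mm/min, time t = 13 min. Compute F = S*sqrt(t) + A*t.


F = S*sqrt(t) + A*t
F = 26*sqrt(13) + 7*13
F = 26*3.605551 + 91

184.7443 mm


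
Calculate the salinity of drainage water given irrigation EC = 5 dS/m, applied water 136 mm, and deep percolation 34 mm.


EC_dw = EC_iw * D_iw / D_dw
EC_dw = 5 * 136 / 34
EC_dw = 680 / 34

20.0000 dS/m


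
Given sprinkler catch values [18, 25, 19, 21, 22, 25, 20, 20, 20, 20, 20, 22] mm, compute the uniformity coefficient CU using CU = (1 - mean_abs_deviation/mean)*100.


mean = 21.000000 mm
MAD = 1.666667 mm
CU = (1 - 1.666667/21.000000)*100

92.0635 %


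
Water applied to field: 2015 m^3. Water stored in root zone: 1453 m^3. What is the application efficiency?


Ea = V_root / V_field * 100 = 1453 / 2015 * 100 = 72.1092%

72.1092 %


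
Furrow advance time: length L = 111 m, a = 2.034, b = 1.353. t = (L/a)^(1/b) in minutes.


t = (L/a)^(1/b)
t = (111/2.034)^(1/1.353)
t = 54.572271^(1/1.353)

19.2218 min


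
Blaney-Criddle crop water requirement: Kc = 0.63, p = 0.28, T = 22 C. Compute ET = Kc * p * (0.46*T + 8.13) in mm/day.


ET = Kc * p * (0.46*T + 8.13)
ET = 0.63 * 0.28 * (0.46*22 + 8.13)
ET = 0.63 * 0.28 * 18.2500

3.2193 mm/day


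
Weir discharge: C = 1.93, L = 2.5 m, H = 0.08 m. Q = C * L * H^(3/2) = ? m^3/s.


Q = C * L * H^(3/2) = 1.93 * 2.5 * 0.08^1.5 = 1.93 * 2.5 * 0.022627

0.1092 m^3/s


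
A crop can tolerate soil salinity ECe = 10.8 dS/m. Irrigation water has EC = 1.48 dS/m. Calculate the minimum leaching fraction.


LR = ECiw / (5*ECe - ECiw)
LR = 1.48 / (5*10.8 - 1.48)
LR = 1.48 / 52.5200

0.0282


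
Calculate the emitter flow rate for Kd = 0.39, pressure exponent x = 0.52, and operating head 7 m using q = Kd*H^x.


q = Kd * H^x = 0.39 * 7^0.52 = 0.39 * 2.750749

1.0728 L/h


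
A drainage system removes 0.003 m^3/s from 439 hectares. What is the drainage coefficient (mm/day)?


DC = Q * 86400 / (A * 10000) * 1000
DC = 0.003 * 86400 / (439 * 10000) * 1000
DC = 259200.0000 / 4390000

0.0590 mm/day


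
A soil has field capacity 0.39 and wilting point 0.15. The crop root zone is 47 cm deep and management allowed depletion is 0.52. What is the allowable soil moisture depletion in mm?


SMD = (FC - PWP) * d * MAD * 10
SMD = (0.39 - 0.15) * 47 * 0.52 * 10
SMD = 0.2400 * 47 * 0.52 * 10

58.6560 mm


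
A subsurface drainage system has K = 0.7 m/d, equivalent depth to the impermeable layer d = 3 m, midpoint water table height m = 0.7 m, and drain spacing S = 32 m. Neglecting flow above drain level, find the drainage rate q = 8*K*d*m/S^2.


q = 8*K*d*m/S^2
q = 8*0.7*3*0.7/32^2
q = 11.7600 / 1024

0.0115 m/d


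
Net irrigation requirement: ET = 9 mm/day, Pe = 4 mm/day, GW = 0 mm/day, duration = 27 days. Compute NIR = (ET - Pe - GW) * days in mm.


Daily deficit = ET - Pe - GW = 9 - 4 - 0 = 5 mm/day
NIR = 5 * 27 = 135 mm

135.0000 mm


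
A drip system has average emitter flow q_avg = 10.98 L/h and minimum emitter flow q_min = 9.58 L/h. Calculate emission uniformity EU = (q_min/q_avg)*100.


EU = (q_min/q_avg)*100 = (9.58/10.98)*100 = 87.2495%

87.2495 %


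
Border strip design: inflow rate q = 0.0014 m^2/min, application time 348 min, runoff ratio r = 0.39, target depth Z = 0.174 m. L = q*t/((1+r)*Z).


L = q*t/((1+r)*Z)
L = 0.0014*348/((1+0.39)*0.174)
L = 0.4872/0.24186

2.0144 m


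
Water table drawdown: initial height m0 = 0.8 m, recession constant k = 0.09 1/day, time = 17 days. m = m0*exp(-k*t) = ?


m = m0 * exp(-k*t)
m = 0.8 * exp(-0.09 * 17)
m = 0.8 * exp(-1.5300)

0.1732 m


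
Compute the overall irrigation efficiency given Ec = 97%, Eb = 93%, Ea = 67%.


Ec = 0.97, Eb = 0.93, Ea = 0.67
E = 0.97 * 0.93 * 0.67 * 100 = 60.4407%

60.4407 %


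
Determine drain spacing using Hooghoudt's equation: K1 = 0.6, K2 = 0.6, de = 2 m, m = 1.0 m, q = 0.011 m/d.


S^2 = 8*K2*de*m/q + 4*K1*m^2/q
S^2 = 8*0.6*2*1.0/0.011 + 4*0.6*1.0^2/0.011
S = sqrt(1090.9091)

33.0289 m


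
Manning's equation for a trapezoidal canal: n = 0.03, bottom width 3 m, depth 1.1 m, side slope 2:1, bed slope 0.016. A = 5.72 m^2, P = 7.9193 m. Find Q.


R = A/P = 5.72/7.9193 = 0.722286
Q = (1/0.03) * 5.72 * 0.722286^(2/3) * 0.016^0.5

19.4152 m^3/s


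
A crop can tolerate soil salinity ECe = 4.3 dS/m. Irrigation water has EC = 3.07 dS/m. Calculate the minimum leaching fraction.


LR = ECiw / (5*ECe - ECiw)
LR = 3.07 / (5*4.3 - 3.07)
LR = 3.07 / 18.4300

0.1666


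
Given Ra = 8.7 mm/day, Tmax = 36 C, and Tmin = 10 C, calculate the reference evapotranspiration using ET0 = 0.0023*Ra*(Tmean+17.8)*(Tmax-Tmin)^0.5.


Tmean = (Tmax + Tmin)/2 = (36 + 10)/2 = 23.0
ET0 = 0.0023 * 8.7 * (23.0 + 17.8) * sqrt(36 - 10)
ET0 = 0.0023 * 8.7 * 40.8 * 5.099020

4.1629 mm/day


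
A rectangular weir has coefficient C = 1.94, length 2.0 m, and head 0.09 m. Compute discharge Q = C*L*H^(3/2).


Q = C * L * H^(3/2) = 1.94 * 2.0 * 0.09^1.5 = 1.94 * 2.0 * 0.027000

0.1048 m^3/s


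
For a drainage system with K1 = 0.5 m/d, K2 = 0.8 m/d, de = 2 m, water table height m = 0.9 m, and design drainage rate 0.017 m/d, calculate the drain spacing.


S^2 = 8*K2*de*m/q + 4*K1*m^2/q
S^2 = 8*0.8*2*0.9/0.017 + 4*0.5*0.9^2/0.017
S = sqrt(772.9412)

27.8018 m


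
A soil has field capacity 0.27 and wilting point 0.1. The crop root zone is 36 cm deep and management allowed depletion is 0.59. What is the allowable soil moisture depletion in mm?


SMD = (FC - PWP) * d * MAD * 10
SMD = (0.27 - 0.1) * 36 * 0.59 * 10
SMD = 0.1700 * 36 * 0.59 * 10

36.1080 mm


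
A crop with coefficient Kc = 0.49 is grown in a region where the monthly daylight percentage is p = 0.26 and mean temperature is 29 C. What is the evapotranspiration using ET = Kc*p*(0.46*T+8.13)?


ET = Kc * p * (0.46*T + 8.13)
ET = 0.49 * 0.26 * (0.46*29 + 8.13)
ET = 0.49 * 0.26 * 21.4700

2.7353 mm/day


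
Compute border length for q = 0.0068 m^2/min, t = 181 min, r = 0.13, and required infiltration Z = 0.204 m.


L = q*t/((1+r)*Z)
L = 0.0068*181/((1+0.13)*0.204)
L = 1.2308/0.23052

5.3392 m


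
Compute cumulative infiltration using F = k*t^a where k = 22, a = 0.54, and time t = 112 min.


F = k * t^a = 22 * 112^0.54
F = 22 * 12.781380

281.1904 mm


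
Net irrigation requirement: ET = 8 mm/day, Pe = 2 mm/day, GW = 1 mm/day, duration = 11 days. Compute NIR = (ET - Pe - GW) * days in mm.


Daily deficit = ET - Pe - GW = 8 - 2 - 1 = 5 mm/day
NIR = 5 * 11 = 55 mm

55.0000 mm


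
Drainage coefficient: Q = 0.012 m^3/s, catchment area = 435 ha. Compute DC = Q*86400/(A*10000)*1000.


DC = Q * 86400 / (A * 10000) * 1000
DC = 0.012 * 86400 / (435 * 10000) * 1000
DC = 1036800.0000 / 4350000

0.2383 mm/day


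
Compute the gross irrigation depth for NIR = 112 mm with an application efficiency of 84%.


Ea = 84% = 0.84
GID = NIR / Ea = 112 / 0.84 = 133.3333 mm

133.3333 mm


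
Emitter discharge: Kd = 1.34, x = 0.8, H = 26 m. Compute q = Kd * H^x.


q = Kd * H^x = 1.34 * 26^0.8 = 1.34 * 13.551229

18.1586 L/h


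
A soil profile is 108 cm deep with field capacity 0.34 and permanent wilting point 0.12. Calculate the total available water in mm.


AWC = (FC - PWP) * d * 10
AWC = (0.34 - 0.12) * 108 * 10
AWC = 0.2200 * 108 * 10

237.6000 mm


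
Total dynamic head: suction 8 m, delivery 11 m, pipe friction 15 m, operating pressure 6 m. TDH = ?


TDH = Hs + Hd + hf + Hp = 8 + 11 + 15 + 6 = 40

40 m


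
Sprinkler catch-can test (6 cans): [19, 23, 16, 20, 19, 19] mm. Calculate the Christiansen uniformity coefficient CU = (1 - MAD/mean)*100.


mean = 19.333333 mm
MAD = 1.444444 mm
CU = (1 - 1.444444/19.333333)*100

92.5287 %


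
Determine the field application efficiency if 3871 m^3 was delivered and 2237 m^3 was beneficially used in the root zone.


Ea = V_root / V_field * 100 = 2237 / 3871 * 100 = 57.7887%

57.7887 %


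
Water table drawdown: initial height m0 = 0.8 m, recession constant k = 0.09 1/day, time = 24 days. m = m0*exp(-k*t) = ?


m = m0 * exp(-k*t)
m = 0.8 * exp(-0.09 * 24)
m = 0.8 * exp(-2.1600)

0.0923 m


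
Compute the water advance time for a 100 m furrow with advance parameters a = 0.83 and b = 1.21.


t = (L/a)^(1/b)
t = (100/0.83)^(1/1.21)
t = 120.481928^(1/1.21)

52.4530 min


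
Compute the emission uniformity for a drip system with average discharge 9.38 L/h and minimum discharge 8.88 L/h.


EU = (q_min/q_avg)*100 = (8.88/9.38)*100 = 94.6695%

94.6695 %


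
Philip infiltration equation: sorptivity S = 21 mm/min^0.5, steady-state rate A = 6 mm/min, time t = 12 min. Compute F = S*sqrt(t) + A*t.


F = S*sqrt(t) + A*t
F = 21*sqrt(12) + 6*12
F = 21*3.464102 + 72

144.7461 mm


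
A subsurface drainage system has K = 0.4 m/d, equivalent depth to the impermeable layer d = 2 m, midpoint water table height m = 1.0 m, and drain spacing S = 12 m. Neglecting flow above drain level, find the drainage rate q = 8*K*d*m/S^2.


q = 8*K*d*m/S^2
q = 8*0.4*2*1.0/12^2
q = 6.4000 / 144

0.0444 m/d


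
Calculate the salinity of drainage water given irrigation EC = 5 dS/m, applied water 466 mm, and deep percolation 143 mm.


EC_dw = EC_iw * D_iw / D_dw
EC_dw = 5 * 466 / 143
EC_dw = 2330 / 143

16.2937 dS/m


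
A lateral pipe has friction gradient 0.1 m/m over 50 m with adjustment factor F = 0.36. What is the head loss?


hf = J * L * F = 0.1 * 50 * 0.36 = 1.8000 m

1.8000 m


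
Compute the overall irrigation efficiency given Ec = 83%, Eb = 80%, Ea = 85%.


Ec = 0.83, Eb = 0.8, Ea = 0.85
E = 0.83 * 0.8 * 0.85 * 100 = 56.4400%

56.4400 %


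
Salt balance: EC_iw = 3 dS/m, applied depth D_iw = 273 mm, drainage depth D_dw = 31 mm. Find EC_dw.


EC_dw = EC_iw * D_iw / D_dw
EC_dw = 3 * 273 / 31
EC_dw = 819 / 31

26.4194 dS/m


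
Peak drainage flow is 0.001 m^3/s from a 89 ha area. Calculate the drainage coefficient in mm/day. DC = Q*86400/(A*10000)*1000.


DC = Q * 86400 / (A * 10000) * 1000
DC = 0.001 * 86400 / (89 * 10000) * 1000
DC = 86400.0000 / 890000

0.0971 mm/day


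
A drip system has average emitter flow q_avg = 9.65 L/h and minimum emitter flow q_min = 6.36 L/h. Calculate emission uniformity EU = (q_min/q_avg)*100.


EU = (q_min/q_avg)*100 = (6.36/9.65)*100 = 65.9067%

65.9067 %


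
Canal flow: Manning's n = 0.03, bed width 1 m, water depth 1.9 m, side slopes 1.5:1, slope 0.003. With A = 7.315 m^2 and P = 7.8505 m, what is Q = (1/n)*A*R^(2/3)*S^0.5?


R = A/P = 7.315/7.8505 = 0.931788
Q = (1/0.03) * 7.315 * 0.931788^(2/3) * 0.003^0.5

12.7409 m^3/s


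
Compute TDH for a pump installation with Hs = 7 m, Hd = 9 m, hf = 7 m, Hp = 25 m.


TDH = Hs + Hd + hf + Hp = 7 + 9 + 7 + 25 = 48

48 m


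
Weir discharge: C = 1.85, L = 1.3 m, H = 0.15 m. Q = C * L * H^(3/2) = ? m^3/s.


Q = C * L * H^(3/2) = 1.85 * 1.3 * 0.15^1.5 = 1.85 * 1.3 * 0.058095

0.1397 m^3/s


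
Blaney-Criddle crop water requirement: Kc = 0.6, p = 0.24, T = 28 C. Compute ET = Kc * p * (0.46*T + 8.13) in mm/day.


ET = Kc * p * (0.46*T + 8.13)
ET = 0.6 * 0.24 * (0.46*28 + 8.13)
ET = 0.6 * 0.24 * 21.0100

3.0254 mm/day


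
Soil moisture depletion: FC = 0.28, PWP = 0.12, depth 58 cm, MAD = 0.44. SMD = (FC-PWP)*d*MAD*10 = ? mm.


SMD = (FC - PWP) * d * MAD * 10
SMD = (0.28 - 0.12) * 58 * 0.44 * 10
SMD = 0.1600 * 58 * 0.44 * 10

40.8320 mm


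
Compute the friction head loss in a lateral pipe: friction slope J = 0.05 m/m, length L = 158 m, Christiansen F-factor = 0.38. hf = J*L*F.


hf = J * L * F = 0.05 * 158 * 0.38 = 3.0020 m

3.0020 m


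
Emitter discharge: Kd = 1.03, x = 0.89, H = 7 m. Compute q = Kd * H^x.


q = Kd * H^x = 1.03 * 7^0.89 = 1.03 * 5.651155

5.8207 L/h


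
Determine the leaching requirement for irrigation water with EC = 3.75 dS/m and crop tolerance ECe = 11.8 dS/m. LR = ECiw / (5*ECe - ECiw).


LR = ECiw / (5*ECe - ECiw)
LR = 3.75 / (5*11.8 - 3.75)
LR = 3.75 / 55.2500

0.0679


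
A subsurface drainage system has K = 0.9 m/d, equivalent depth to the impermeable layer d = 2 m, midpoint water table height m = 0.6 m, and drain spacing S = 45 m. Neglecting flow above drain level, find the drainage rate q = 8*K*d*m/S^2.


q = 8*K*d*m/S^2
q = 8*0.9*2*0.6/45^2
q = 8.6400 / 2025

0.0043 m/d


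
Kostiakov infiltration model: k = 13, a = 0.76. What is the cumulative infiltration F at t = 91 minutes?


F = k * t^a = 13 * 91^0.76
F = 13 * 30.822755

400.6958 mm


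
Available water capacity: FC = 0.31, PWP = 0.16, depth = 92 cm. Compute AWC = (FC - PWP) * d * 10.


AWC = (FC - PWP) * d * 10
AWC = (0.31 - 0.16) * 92 * 10
AWC = 0.1500 * 92 * 10

138.0000 mm


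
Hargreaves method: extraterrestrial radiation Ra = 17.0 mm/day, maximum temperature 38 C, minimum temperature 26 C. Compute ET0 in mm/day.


Tmean = (Tmax + Tmin)/2 = (38 + 26)/2 = 32.0
ET0 = 0.0023 * 17.0 * (32.0 + 17.8) * sqrt(38 - 26)
ET0 = 0.0023 * 17.0 * 49.8 * 3.464102

6.7452 mm/day


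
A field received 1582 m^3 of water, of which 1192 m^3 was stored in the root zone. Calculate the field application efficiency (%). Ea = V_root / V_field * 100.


Ea = V_root / V_field * 100 = 1192 / 1582 * 100 = 75.3477%

75.3477 %


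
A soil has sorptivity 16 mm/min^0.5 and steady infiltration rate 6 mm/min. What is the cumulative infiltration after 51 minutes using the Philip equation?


F = S*sqrt(t) + A*t
F = 16*sqrt(51) + 6*51
F = 16*7.141428 + 306

420.2628 mm


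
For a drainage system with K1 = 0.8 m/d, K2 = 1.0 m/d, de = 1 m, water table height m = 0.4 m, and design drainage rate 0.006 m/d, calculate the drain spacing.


S^2 = 8*K2*de*m/q + 4*K1*m^2/q
S^2 = 8*1.0*1*0.4/0.006 + 4*0.8*0.4^2/0.006
S = sqrt(618.6667)

24.8730 m


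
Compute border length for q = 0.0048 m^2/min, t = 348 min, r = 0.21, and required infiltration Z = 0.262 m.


L = q*t/((1+r)*Z)
L = 0.0048*348/((1+0.21)*0.262)
L = 1.6704/0.31702

5.2691 m


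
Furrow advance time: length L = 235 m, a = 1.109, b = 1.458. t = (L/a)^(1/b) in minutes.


t = (L/a)^(1/b)
t = (235/1.109)^(1/1.458)
t = 211.902615^(1/1.458)

39.3940 min


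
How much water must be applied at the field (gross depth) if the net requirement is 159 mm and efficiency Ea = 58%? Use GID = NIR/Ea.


Ea = 58% = 0.58
GID = NIR / Ea = 159 / 0.58 = 274.1379 mm

274.1379 mm


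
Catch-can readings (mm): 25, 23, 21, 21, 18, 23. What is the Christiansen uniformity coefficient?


mean = 21.833333 mm
MAD = 1.833333 mm
CU = (1 - 1.833333/21.833333)*100

91.6031 %


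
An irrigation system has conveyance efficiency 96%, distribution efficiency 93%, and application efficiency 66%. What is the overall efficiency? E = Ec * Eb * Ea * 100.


Ec = 0.96, Eb = 0.93, Ea = 0.66
E = 0.96 * 0.93 * 0.66 * 100 = 58.9248%

58.9248 %


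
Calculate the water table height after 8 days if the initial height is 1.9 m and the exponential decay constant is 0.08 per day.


m = m0 * exp(-k*t)
m = 1.9 * exp(-0.08 * 8)
m = 1.9 * exp(-0.6400)

1.0019 m


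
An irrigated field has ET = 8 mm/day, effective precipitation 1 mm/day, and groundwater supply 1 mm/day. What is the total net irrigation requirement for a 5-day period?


Daily deficit = ET - Pe - GW = 8 - 1 - 1 = 6 mm/day
NIR = 6 * 5 = 30 mm

30.0000 mm


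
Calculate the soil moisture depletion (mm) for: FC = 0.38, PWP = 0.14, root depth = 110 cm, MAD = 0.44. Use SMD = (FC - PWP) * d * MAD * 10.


SMD = (FC - PWP) * d * MAD * 10
SMD = (0.38 - 0.14) * 110 * 0.44 * 10
SMD = 0.2400 * 110 * 0.44 * 10

116.1600 mm


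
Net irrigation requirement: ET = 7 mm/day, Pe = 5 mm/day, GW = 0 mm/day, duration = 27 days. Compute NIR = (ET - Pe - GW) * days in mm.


Daily deficit = ET - Pe - GW = 7 - 5 - 0 = 2 mm/day
NIR = 2 * 27 = 54 mm

54.0000 mm


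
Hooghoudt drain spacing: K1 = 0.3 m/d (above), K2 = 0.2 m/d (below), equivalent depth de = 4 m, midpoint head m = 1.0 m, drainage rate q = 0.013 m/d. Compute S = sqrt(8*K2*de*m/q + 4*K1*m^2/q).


S^2 = 8*K2*de*m/q + 4*K1*m^2/q
S^2 = 8*0.2*4*1.0/0.013 + 4*0.3*1.0^2/0.013
S = sqrt(584.6154)

24.1788 m


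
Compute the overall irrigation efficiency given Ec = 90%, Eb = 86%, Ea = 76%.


Ec = 0.9, Eb = 0.86, Ea = 0.76
E = 0.9 * 0.86 * 0.76 * 100 = 58.8240%

58.8240 %


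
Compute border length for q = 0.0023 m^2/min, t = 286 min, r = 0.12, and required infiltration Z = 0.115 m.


L = q*t/((1+r)*Z)
L = 0.0023*286/((1+0.12)*0.115)
L = 0.6578/0.1288

5.1071 m


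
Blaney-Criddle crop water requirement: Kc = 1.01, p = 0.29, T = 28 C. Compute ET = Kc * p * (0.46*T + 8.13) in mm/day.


ET = Kc * p * (0.46*T + 8.13)
ET = 1.01 * 0.29 * (0.46*28 + 8.13)
ET = 1.01 * 0.29 * 21.0100

6.1538 mm/day


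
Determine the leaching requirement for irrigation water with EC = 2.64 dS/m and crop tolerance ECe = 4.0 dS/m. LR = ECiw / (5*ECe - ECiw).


LR = ECiw / (5*ECe - ECiw)
LR = 2.64 / (5*4.0 - 2.64)
LR = 2.64 / 17.3600

0.1521


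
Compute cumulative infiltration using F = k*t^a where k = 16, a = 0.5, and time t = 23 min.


F = k * t^a = 16 * 23^0.5
F = 16 * 4.795832

76.7333 mm


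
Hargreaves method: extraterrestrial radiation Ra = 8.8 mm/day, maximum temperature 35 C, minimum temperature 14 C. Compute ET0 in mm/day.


Tmean = (Tmax + Tmin)/2 = (35 + 14)/2 = 24.5
ET0 = 0.0023 * 8.8 * (24.5 + 17.8) * sqrt(35 - 14)
ET0 = 0.0023 * 8.8 * 42.3 * 4.582576

3.9234 mm/day


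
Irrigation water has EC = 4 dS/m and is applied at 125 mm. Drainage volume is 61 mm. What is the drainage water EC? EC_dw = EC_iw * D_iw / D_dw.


EC_dw = EC_iw * D_iw / D_dw
EC_dw = 4 * 125 / 61
EC_dw = 500 / 61

8.1967 dS/m


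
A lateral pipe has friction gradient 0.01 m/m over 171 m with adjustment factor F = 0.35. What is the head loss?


hf = J * L * F = 0.01 * 171 * 0.35 = 0.5985 m

0.5985 m


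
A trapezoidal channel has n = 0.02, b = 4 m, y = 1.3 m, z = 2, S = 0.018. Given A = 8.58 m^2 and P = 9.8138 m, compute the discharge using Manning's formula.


R = A/P = 8.58/9.8138 = 0.874279
Q = (1/0.02) * 8.58 * 0.874279^(2/3) * 0.018^0.5

52.6252 m^3/s


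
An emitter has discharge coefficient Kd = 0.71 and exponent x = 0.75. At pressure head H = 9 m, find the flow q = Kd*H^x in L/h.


q = Kd * H^x = 0.71 * 9^0.75 = 0.71 * 5.196152

3.6893 L/h


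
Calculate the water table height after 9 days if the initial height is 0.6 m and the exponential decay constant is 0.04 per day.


m = m0 * exp(-k*t)
m = 0.6 * exp(-0.04 * 9)
m = 0.6 * exp(-0.3600)

0.4186 m


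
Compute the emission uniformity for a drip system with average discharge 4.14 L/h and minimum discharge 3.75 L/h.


EU = (q_min/q_avg)*100 = (3.75/4.14)*100 = 90.5797%

90.5797 %


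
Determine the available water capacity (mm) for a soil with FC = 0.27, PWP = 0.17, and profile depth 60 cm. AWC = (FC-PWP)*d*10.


AWC = (FC - PWP) * d * 10
AWC = (0.27 - 0.17) * 60 * 10
AWC = 0.1000 * 60 * 10

60.0000 mm


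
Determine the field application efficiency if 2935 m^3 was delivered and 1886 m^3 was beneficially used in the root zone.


Ea = V_root / V_field * 100 = 1886 / 2935 * 100 = 64.2589%

64.2589 %


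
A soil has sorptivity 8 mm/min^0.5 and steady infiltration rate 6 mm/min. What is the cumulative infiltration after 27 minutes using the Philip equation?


F = S*sqrt(t) + A*t
F = 8*sqrt(27) + 6*27
F = 8*5.196152 + 162

203.5692 mm


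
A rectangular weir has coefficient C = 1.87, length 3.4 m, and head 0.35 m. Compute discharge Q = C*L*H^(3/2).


Q = C * L * H^(3/2) = 1.87 * 3.4 * 0.35^1.5 = 1.87 * 3.4 * 0.207063

1.3165 m^3/s


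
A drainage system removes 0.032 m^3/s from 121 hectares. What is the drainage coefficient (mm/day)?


DC = Q * 86400 / (A * 10000) * 1000
DC = 0.032 * 86400 / (121 * 10000) * 1000
DC = 2764800.0000 / 1210000

2.2850 mm/day


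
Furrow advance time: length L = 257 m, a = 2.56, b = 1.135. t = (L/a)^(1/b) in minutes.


t = (L/a)^(1/b)
t = (257/2.56)^(1/1.135)
t = 100.390625^(1/1.135)

58.0238 min


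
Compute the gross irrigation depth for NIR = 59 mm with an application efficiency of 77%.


Ea = 77% = 0.77
GID = NIR / Ea = 59 / 0.77 = 76.6234 mm

76.6234 mm


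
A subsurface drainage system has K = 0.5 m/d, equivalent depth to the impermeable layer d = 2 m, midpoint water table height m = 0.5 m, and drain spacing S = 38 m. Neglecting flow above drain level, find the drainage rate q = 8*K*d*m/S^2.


q = 8*K*d*m/S^2
q = 8*0.5*2*0.5/38^2
q = 4.0000 / 1444

0.0028 m/d


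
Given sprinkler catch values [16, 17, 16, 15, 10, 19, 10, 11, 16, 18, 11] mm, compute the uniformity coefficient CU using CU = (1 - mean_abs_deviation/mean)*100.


mean = 14.454545 mm
MAD = 2.876033 mm
CU = (1 - 2.876033/14.454545)*100

80.1029 %


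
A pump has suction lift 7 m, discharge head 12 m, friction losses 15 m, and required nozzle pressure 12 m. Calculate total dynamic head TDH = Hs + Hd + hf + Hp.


TDH = Hs + Hd + hf + Hp = 7 + 12 + 15 + 12 = 46

46 m


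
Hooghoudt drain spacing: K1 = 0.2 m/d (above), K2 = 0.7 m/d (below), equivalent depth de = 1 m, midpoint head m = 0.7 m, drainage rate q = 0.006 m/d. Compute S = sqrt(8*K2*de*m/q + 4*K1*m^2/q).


S^2 = 8*K2*de*m/q + 4*K1*m^2/q
S^2 = 8*0.7*1*0.7/0.006 + 4*0.2*0.7^2/0.006
S = sqrt(718.6667)

26.8080 m


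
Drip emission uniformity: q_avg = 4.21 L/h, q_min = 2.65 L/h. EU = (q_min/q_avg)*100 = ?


EU = (q_min/q_avg)*100 = (2.65/4.21)*100 = 62.9454%

62.9454 %


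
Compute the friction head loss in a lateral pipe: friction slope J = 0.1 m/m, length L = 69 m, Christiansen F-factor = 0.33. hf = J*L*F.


hf = J * L * F = 0.1 * 69 * 0.33 = 2.2770 m

2.2770 m


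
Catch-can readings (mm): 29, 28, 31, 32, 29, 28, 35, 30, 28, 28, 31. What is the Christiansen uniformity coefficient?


mean = 29.909091 mm
MAD = 1.719008 mm
CU = (1 - 1.719008/29.909091)*100

94.2526 %


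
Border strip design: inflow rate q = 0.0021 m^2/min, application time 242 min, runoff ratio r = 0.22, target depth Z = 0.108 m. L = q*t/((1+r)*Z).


L = q*t/((1+r)*Z)
L = 0.0021*242/((1+0.22)*0.108)
L = 0.5082/0.13176

3.8570 m


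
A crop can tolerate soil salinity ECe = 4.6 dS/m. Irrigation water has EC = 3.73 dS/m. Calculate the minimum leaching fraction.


LR = ECiw / (5*ECe - ECiw)
LR = 3.73 / (5*4.6 - 3.73)
LR = 3.73 / 19.2700

0.1936


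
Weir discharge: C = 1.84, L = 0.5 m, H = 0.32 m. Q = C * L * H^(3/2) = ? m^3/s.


Q = C * L * H^(3/2) = 1.84 * 0.5 * 0.32^1.5 = 1.84 * 0.5 * 0.181019

0.1665 m^3/s


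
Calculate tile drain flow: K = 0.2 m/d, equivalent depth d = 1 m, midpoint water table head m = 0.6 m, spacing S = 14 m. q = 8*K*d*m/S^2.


q = 8*K*d*m/S^2
q = 8*0.2*1*0.6/14^2
q = 0.9600 / 196

0.0049 m/d


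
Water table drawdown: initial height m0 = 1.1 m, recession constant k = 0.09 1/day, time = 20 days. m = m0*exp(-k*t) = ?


m = m0 * exp(-k*t)
m = 1.1 * exp(-0.09 * 20)
m = 1.1 * exp(-1.8000)

0.1818 m
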